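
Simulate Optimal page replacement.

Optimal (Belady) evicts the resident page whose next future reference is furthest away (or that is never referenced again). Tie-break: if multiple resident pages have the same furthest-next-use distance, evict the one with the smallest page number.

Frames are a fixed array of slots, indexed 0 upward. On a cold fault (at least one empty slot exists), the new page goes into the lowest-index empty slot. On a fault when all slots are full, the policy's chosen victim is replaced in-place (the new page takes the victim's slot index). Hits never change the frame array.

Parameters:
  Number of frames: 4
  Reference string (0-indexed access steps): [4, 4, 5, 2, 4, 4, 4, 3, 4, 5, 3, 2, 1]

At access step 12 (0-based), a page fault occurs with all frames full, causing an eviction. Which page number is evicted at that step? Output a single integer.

Step 0: ref 4 -> FAULT, frames=[4,-,-,-]
Step 1: ref 4 -> HIT, frames=[4,-,-,-]
Step 2: ref 5 -> FAULT, frames=[4,5,-,-]
Step 3: ref 2 -> FAULT, frames=[4,5,2,-]
Step 4: ref 4 -> HIT, frames=[4,5,2,-]
Step 5: ref 4 -> HIT, frames=[4,5,2,-]
Step 6: ref 4 -> HIT, frames=[4,5,2,-]
Step 7: ref 3 -> FAULT, frames=[4,5,2,3]
Step 8: ref 4 -> HIT, frames=[4,5,2,3]
Step 9: ref 5 -> HIT, frames=[4,5,2,3]
Step 10: ref 3 -> HIT, frames=[4,5,2,3]
Step 11: ref 2 -> HIT, frames=[4,5,2,3]
Step 12: ref 1 -> FAULT, evict 2, frames=[4,5,1,3]
At step 12: evicted page 2

Answer: 2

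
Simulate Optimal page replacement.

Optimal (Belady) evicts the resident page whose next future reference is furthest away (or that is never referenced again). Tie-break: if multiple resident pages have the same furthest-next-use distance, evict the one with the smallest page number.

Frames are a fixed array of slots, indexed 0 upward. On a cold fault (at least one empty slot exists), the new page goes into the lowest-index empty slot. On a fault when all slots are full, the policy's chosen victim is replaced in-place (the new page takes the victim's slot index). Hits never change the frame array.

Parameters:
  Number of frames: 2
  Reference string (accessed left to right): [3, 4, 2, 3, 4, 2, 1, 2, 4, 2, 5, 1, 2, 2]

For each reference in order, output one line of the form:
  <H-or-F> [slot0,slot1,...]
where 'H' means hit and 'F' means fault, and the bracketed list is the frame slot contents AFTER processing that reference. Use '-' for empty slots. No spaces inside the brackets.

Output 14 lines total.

F [3,-]
F [3,4]
F [3,2]
H [3,2]
F [4,2]
H [4,2]
F [1,2]
H [1,2]
F [4,2]
H [4,2]
F [5,2]
F [1,2]
H [1,2]
H [1,2]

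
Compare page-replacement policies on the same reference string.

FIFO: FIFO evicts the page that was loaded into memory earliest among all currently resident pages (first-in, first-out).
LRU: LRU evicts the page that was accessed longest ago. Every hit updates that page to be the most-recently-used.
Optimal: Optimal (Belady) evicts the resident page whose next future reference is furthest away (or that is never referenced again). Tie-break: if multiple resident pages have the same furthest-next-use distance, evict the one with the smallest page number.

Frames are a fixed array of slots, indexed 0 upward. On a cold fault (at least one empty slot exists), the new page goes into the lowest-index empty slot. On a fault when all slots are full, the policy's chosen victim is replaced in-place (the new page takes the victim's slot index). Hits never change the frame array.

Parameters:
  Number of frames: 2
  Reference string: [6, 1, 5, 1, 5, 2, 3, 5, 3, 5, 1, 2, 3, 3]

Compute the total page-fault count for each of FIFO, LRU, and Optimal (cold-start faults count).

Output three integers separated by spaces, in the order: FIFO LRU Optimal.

--- FIFO ---
  step 0: ref 6 -> FAULT, frames=[6,-] (faults so far: 1)
  step 1: ref 1 -> FAULT, frames=[6,1] (faults so far: 2)
  step 2: ref 5 -> FAULT, evict 6, frames=[5,1] (faults so far: 3)
  step 3: ref 1 -> HIT, frames=[5,1] (faults so far: 3)
  step 4: ref 5 -> HIT, frames=[5,1] (faults so far: 3)
  step 5: ref 2 -> FAULT, evict 1, frames=[5,2] (faults so far: 4)
  step 6: ref 3 -> FAULT, evict 5, frames=[3,2] (faults so far: 5)
  step 7: ref 5 -> FAULT, evict 2, frames=[3,5] (faults so far: 6)
  step 8: ref 3 -> HIT, frames=[3,5] (faults so far: 6)
  step 9: ref 5 -> HIT, frames=[3,5] (faults so far: 6)
  step 10: ref 1 -> FAULT, evict 3, frames=[1,5] (faults so far: 7)
  step 11: ref 2 -> FAULT, evict 5, frames=[1,2] (faults so far: 8)
  step 12: ref 3 -> FAULT, evict 1, frames=[3,2] (faults so far: 9)
  step 13: ref 3 -> HIT, frames=[3,2] (faults so far: 9)
  FIFO total faults: 9
--- LRU ---
  step 0: ref 6 -> FAULT, frames=[6,-] (faults so far: 1)
  step 1: ref 1 -> FAULT, frames=[6,1] (faults so far: 2)
  step 2: ref 5 -> FAULT, evict 6, frames=[5,1] (faults so far: 3)
  step 3: ref 1 -> HIT, frames=[5,1] (faults so far: 3)
  step 4: ref 5 -> HIT, frames=[5,1] (faults so far: 3)
  step 5: ref 2 -> FAULT, evict 1, frames=[5,2] (faults so far: 4)
  step 6: ref 3 -> FAULT, evict 5, frames=[3,2] (faults so far: 5)
  step 7: ref 5 -> FAULT, evict 2, frames=[3,5] (faults so far: 6)
  step 8: ref 3 -> HIT, frames=[3,5] (faults so far: 6)
  step 9: ref 5 -> HIT, frames=[3,5] (faults so far: 6)
  step 10: ref 1 -> FAULT, evict 3, frames=[1,5] (faults so far: 7)
  step 11: ref 2 -> FAULT, evict 5, frames=[1,2] (faults so far: 8)
  step 12: ref 3 -> FAULT, evict 1, frames=[3,2] (faults so far: 9)
  step 13: ref 3 -> HIT, frames=[3,2] (faults so far: 9)
  LRU total faults: 9
--- Optimal ---
  step 0: ref 6 -> FAULT, frames=[6,-] (faults so far: 1)
  step 1: ref 1 -> FAULT, frames=[6,1] (faults so far: 2)
  step 2: ref 5 -> FAULT, evict 6, frames=[5,1] (faults so far: 3)
  step 3: ref 1 -> HIT, frames=[5,1] (faults so far: 3)
  step 4: ref 5 -> HIT, frames=[5,1] (faults so far: 3)
  step 5: ref 2 -> FAULT, evict 1, frames=[5,2] (faults so far: 4)
  step 6: ref 3 -> FAULT, evict 2, frames=[5,3] (faults so far: 5)
  step 7: ref 5 -> HIT, frames=[5,3] (faults so far: 5)
  step 8: ref 3 -> HIT, frames=[5,3] (faults so far: 5)
  step 9: ref 5 -> HIT, frames=[5,3] (faults so far: 5)
  step 10: ref 1 -> FAULT, evict 5, frames=[1,3] (faults so far: 6)
  step 11: ref 2 -> FAULT, evict 1, frames=[2,3] (faults so far: 7)
  step 12: ref 3 -> HIT, frames=[2,3] (faults so far: 7)
  step 13: ref 3 -> HIT, frames=[2,3] (faults so far: 7)
  Optimal total faults: 7

Answer: 9 9 7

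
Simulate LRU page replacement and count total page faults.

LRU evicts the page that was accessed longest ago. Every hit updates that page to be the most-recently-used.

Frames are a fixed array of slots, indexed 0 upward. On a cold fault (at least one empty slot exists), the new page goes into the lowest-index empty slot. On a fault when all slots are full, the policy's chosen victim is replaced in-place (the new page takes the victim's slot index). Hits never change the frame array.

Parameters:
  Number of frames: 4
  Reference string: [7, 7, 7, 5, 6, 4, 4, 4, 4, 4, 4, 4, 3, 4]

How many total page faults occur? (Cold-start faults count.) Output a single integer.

Step 0: ref 7 → FAULT, frames=[7,-,-,-]
Step 1: ref 7 → HIT, frames=[7,-,-,-]
Step 2: ref 7 → HIT, frames=[7,-,-,-]
Step 3: ref 5 → FAULT, frames=[7,5,-,-]
Step 4: ref 6 → FAULT, frames=[7,5,6,-]
Step 5: ref 4 → FAULT, frames=[7,5,6,4]
Step 6: ref 4 → HIT, frames=[7,5,6,4]
Step 7: ref 4 → HIT, frames=[7,5,6,4]
Step 8: ref 4 → HIT, frames=[7,5,6,4]
Step 9: ref 4 → HIT, frames=[7,5,6,4]
Step 10: ref 4 → HIT, frames=[7,5,6,4]
Step 11: ref 4 → HIT, frames=[7,5,6,4]
Step 12: ref 3 → FAULT (evict 7), frames=[3,5,6,4]
Step 13: ref 4 → HIT, frames=[3,5,6,4]
Total faults: 5

Answer: 5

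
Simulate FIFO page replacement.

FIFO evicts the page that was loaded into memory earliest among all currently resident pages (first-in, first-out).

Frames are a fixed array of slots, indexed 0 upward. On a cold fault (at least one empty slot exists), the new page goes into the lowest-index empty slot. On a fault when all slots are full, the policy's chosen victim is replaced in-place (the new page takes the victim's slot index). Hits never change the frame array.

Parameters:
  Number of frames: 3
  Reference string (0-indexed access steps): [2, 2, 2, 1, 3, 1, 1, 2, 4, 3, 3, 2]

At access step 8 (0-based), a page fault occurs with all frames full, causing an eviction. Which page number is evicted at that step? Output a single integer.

Step 0: ref 2 -> FAULT, frames=[2,-,-]
Step 1: ref 2 -> HIT, frames=[2,-,-]
Step 2: ref 2 -> HIT, frames=[2,-,-]
Step 3: ref 1 -> FAULT, frames=[2,1,-]
Step 4: ref 3 -> FAULT, frames=[2,1,3]
Step 5: ref 1 -> HIT, frames=[2,1,3]
Step 6: ref 1 -> HIT, frames=[2,1,3]
Step 7: ref 2 -> HIT, frames=[2,1,3]
Step 8: ref 4 -> FAULT, evict 2, frames=[4,1,3]
At step 8: evicted page 2

Answer: 2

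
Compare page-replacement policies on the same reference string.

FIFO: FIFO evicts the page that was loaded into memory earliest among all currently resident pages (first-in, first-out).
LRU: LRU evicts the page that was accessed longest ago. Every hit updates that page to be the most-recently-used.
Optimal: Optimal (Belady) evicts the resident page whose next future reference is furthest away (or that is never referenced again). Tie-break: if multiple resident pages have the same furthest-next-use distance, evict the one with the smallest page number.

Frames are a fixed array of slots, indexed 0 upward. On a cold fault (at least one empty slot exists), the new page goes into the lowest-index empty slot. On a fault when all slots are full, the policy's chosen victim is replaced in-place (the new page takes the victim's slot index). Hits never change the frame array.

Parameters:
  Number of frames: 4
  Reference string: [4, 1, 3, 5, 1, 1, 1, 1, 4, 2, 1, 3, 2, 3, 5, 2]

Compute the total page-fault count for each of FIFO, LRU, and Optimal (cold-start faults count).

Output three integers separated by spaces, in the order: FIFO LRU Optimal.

Answer: 5 7 5

Derivation:
--- FIFO ---
  step 0: ref 4 -> FAULT, frames=[4,-,-,-] (faults so far: 1)
  step 1: ref 1 -> FAULT, frames=[4,1,-,-] (faults so far: 2)
  step 2: ref 3 -> FAULT, frames=[4,1,3,-] (faults so far: 3)
  step 3: ref 5 -> FAULT, frames=[4,1,3,5] (faults so far: 4)
  step 4: ref 1 -> HIT, frames=[4,1,3,5] (faults so far: 4)
  step 5: ref 1 -> HIT, frames=[4,1,3,5] (faults so far: 4)
  step 6: ref 1 -> HIT, frames=[4,1,3,5] (faults so far: 4)
  step 7: ref 1 -> HIT, frames=[4,1,3,5] (faults so far: 4)
  step 8: ref 4 -> HIT, frames=[4,1,3,5] (faults so far: 4)
  step 9: ref 2 -> FAULT, evict 4, frames=[2,1,3,5] (faults so far: 5)
  step 10: ref 1 -> HIT, frames=[2,1,3,5] (faults so far: 5)
  step 11: ref 3 -> HIT, frames=[2,1,3,5] (faults so far: 5)
  step 12: ref 2 -> HIT, frames=[2,1,3,5] (faults so far: 5)
  step 13: ref 3 -> HIT, frames=[2,1,3,5] (faults so far: 5)
  step 14: ref 5 -> HIT, frames=[2,1,3,5] (faults so far: 5)
  step 15: ref 2 -> HIT, frames=[2,1,3,5] (faults so far: 5)
  FIFO total faults: 5
--- LRU ---
  step 0: ref 4 -> FAULT, frames=[4,-,-,-] (faults so far: 1)
  step 1: ref 1 -> FAULT, frames=[4,1,-,-] (faults so far: 2)
  step 2: ref 3 -> FAULT, frames=[4,1,3,-] (faults so far: 3)
  step 3: ref 5 -> FAULT, frames=[4,1,3,5] (faults so far: 4)
  step 4: ref 1 -> HIT, frames=[4,1,3,5] (faults so far: 4)
  step 5: ref 1 -> HIT, frames=[4,1,3,5] (faults so far: 4)
  step 6: ref 1 -> HIT, frames=[4,1,3,5] (faults so far: 4)
  step 7: ref 1 -> HIT, frames=[4,1,3,5] (faults so far: 4)
  step 8: ref 4 -> HIT, frames=[4,1,3,5] (faults so far: 4)
  step 9: ref 2 -> FAULT, evict 3, frames=[4,1,2,5] (faults so far: 5)
  step 10: ref 1 -> HIT, frames=[4,1,2,5] (faults so far: 5)
  step 11: ref 3 -> FAULT, evict 5, frames=[4,1,2,3] (faults so far: 6)
  step 12: ref 2 -> HIT, frames=[4,1,2,3] (faults so far: 6)
  step 13: ref 3 -> HIT, frames=[4,1,2,3] (faults so far: 6)
  step 14: ref 5 -> FAULT, evict 4, frames=[5,1,2,3] (faults so far: 7)
  step 15: ref 2 -> HIT, frames=[5,1,2,3] (faults so far: 7)
  LRU total faults: 7
--- Optimal ---
  step 0: ref 4 -> FAULT, frames=[4,-,-,-] (faults so far: 1)
  step 1: ref 1 -> FAULT, frames=[4,1,-,-] (faults so far: 2)
  step 2: ref 3 -> FAULT, frames=[4,1,3,-] (faults so far: 3)
  step 3: ref 5 -> FAULT, frames=[4,1,3,5] (faults so far: 4)
  step 4: ref 1 -> HIT, frames=[4,1,3,5] (faults so far: 4)
  step 5: ref 1 -> HIT, frames=[4,1,3,5] (faults so far: 4)
  step 6: ref 1 -> HIT, frames=[4,1,3,5] (faults so far: 4)
  step 7: ref 1 -> HIT, frames=[4,1,3,5] (faults so far: 4)
  step 8: ref 4 -> HIT, frames=[4,1,3,5] (faults so far: 4)
  step 9: ref 2 -> FAULT, evict 4, frames=[2,1,3,5] (faults so far: 5)
  step 10: ref 1 -> HIT, frames=[2,1,3,5] (faults so far: 5)
  step 11: ref 3 -> HIT, frames=[2,1,3,5] (faults so far: 5)
  step 12: ref 2 -> HIT, frames=[2,1,3,5] (faults so far: 5)
  step 13: ref 3 -> HIT, frames=[2,1,3,5] (faults so far: 5)
  step 14: ref 5 -> HIT, frames=[2,1,3,5] (faults so far: 5)
  step 15: ref 2 -> HIT, frames=[2,1,3,5] (faults so far: 5)
  Optimal total faults: 5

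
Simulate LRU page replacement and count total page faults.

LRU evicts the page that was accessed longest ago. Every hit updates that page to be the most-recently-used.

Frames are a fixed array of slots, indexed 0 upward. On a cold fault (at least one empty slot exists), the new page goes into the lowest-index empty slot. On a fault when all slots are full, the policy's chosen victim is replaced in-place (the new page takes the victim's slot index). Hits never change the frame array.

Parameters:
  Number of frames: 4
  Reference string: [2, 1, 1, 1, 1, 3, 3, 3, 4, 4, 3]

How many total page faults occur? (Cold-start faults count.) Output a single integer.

Answer: 4

Derivation:
Step 0: ref 2 → FAULT, frames=[2,-,-,-]
Step 1: ref 1 → FAULT, frames=[2,1,-,-]
Step 2: ref 1 → HIT, frames=[2,1,-,-]
Step 3: ref 1 → HIT, frames=[2,1,-,-]
Step 4: ref 1 → HIT, frames=[2,1,-,-]
Step 5: ref 3 → FAULT, frames=[2,1,3,-]
Step 6: ref 3 → HIT, frames=[2,1,3,-]
Step 7: ref 3 → HIT, frames=[2,1,3,-]
Step 8: ref 4 → FAULT, frames=[2,1,3,4]
Step 9: ref 4 → HIT, frames=[2,1,3,4]
Step 10: ref 3 → HIT, frames=[2,1,3,4]
Total faults: 4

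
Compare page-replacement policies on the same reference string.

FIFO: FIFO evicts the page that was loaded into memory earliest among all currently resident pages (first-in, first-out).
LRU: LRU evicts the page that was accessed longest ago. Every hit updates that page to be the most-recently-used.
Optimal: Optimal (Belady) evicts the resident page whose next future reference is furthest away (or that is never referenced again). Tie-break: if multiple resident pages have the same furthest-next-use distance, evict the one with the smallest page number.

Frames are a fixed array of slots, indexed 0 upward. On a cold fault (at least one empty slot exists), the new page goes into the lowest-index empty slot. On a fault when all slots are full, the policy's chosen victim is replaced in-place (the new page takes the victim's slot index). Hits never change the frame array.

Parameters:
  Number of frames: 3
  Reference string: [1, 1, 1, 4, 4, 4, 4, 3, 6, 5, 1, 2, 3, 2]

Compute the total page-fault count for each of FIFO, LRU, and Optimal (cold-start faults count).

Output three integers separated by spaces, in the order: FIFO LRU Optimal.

--- FIFO ---
  step 0: ref 1 -> FAULT, frames=[1,-,-] (faults so far: 1)
  step 1: ref 1 -> HIT, frames=[1,-,-] (faults so far: 1)
  step 2: ref 1 -> HIT, frames=[1,-,-] (faults so far: 1)
  step 3: ref 4 -> FAULT, frames=[1,4,-] (faults so far: 2)
  step 4: ref 4 -> HIT, frames=[1,4,-] (faults so far: 2)
  step 5: ref 4 -> HIT, frames=[1,4,-] (faults so far: 2)
  step 6: ref 4 -> HIT, frames=[1,4,-] (faults so far: 2)
  step 7: ref 3 -> FAULT, frames=[1,4,3] (faults so far: 3)
  step 8: ref 6 -> FAULT, evict 1, frames=[6,4,3] (faults so far: 4)
  step 9: ref 5 -> FAULT, evict 4, frames=[6,5,3] (faults so far: 5)
  step 10: ref 1 -> FAULT, evict 3, frames=[6,5,1] (faults so far: 6)
  step 11: ref 2 -> FAULT, evict 6, frames=[2,5,1] (faults so far: 7)
  step 12: ref 3 -> FAULT, evict 5, frames=[2,3,1] (faults so far: 8)
  step 13: ref 2 -> HIT, frames=[2,3,1] (faults so far: 8)
  FIFO total faults: 8
--- LRU ---
  step 0: ref 1 -> FAULT, frames=[1,-,-] (faults so far: 1)
  step 1: ref 1 -> HIT, frames=[1,-,-] (faults so far: 1)
  step 2: ref 1 -> HIT, frames=[1,-,-] (faults so far: 1)
  step 3: ref 4 -> FAULT, frames=[1,4,-] (faults so far: 2)
  step 4: ref 4 -> HIT, frames=[1,4,-] (faults so far: 2)
  step 5: ref 4 -> HIT, frames=[1,4,-] (faults so far: 2)
  step 6: ref 4 -> HIT, frames=[1,4,-] (faults so far: 2)
  step 7: ref 3 -> FAULT, frames=[1,4,3] (faults so far: 3)
  step 8: ref 6 -> FAULT, evict 1, frames=[6,4,3] (faults so far: 4)
  step 9: ref 5 -> FAULT, evict 4, frames=[6,5,3] (faults so far: 5)
  step 10: ref 1 -> FAULT, evict 3, frames=[6,5,1] (faults so far: 6)
  step 11: ref 2 -> FAULT, evict 6, frames=[2,5,1] (faults so far: 7)
  step 12: ref 3 -> FAULT, evict 5, frames=[2,3,1] (faults so far: 8)
  step 13: ref 2 -> HIT, frames=[2,3,1] (faults so far: 8)
  LRU total faults: 8
--- Optimal ---
  step 0: ref 1 -> FAULT, frames=[1,-,-] (faults so far: 1)
  step 1: ref 1 -> HIT, frames=[1,-,-] (faults so far: 1)
  step 2: ref 1 -> HIT, frames=[1,-,-] (faults so far: 1)
  step 3: ref 4 -> FAULT, frames=[1,4,-] (faults so far: 2)
  step 4: ref 4 -> HIT, frames=[1,4,-] (faults so far: 2)
  step 5: ref 4 -> HIT, frames=[1,4,-] (faults so far: 2)
  step 6: ref 4 -> HIT, frames=[1,4,-] (faults so far: 2)
  step 7: ref 3 -> FAULT, frames=[1,4,3] (faults so far: 3)
  step 8: ref 6 -> FAULT, evict 4, frames=[1,6,3] (faults so far: 4)
  step 9: ref 5 -> FAULT, evict 6, frames=[1,5,3] (faults so far: 5)
  step 10: ref 1 -> HIT, frames=[1,5,3] (faults so far: 5)
  step 11: ref 2 -> FAULT, evict 1, frames=[2,5,3] (faults so far: 6)
  step 12: ref 3 -> HIT, frames=[2,5,3] (faults so far: 6)
  step 13: ref 2 -> HIT, frames=[2,5,3] (faults so far: 6)
  Optimal total faults: 6

Answer: 8 8 6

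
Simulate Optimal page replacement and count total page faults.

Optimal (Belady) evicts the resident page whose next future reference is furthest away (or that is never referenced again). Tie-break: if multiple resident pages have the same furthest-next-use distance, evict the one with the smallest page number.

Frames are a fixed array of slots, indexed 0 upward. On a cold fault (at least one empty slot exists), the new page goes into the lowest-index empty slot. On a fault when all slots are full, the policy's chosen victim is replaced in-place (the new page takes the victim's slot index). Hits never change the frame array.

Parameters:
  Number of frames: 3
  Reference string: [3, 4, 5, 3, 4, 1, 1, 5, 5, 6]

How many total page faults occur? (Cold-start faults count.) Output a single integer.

Answer: 5

Derivation:
Step 0: ref 3 → FAULT, frames=[3,-,-]
Step 1: ref 4 → FAULT, frames=[3,4,-]
Step 2: ref 5 → FAULT, frames=[3,4,5]
Step 3: ref 3 → HIT, frames=[3,4,5]
Step 4: ref 4 → HIT, frames=[3,4,5]
Step 5: ref 1 → FAULT (evict 3), frames=[1,4,5]
Step 6: ref 1 → HIT, frames=[1,4,5]
Step 7: ref 5 → HIT, frames=[1,4,5]
Step 8: ref 5 → HIT, frames=[1,4,5]
Step 9: ref 6 → FAULT (evict 1), frames=[6,4,5]
Total faults: 5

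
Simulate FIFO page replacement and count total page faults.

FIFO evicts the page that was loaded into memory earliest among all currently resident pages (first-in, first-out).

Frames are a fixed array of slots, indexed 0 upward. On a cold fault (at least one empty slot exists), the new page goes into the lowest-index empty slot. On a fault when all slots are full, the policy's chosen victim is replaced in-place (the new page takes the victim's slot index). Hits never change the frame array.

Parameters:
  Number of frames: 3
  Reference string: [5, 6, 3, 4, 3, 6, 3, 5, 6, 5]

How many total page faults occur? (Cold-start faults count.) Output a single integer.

Step 0: ref 5 → FAULT, frames=[5,-,-]
Step 1: ref 6 → FAULT, frames=[5,6,-]
Step 2: ref 3 → FAULT, frames=[5,6,3]
Step 3: ref 4 → FAULT (evict 5), frames=[4,6,3]
Step 4: ref 3 → HIT, frames=[4,6,3]
Step 5: ref 6 → HIT, frames=[4,6,3]
Step 6: ref 3 → HIT, frames=[4,6,3]
Step 7: ref 5 → FAULT (evict 6), frames=[4,5,3]
Step 8: ref 6 → FAULT (evict 3), frames=[4,5,6]
Step 9: ref 5 → HIT, frames=[4,5,6]
Total faults: 6

Answer: 6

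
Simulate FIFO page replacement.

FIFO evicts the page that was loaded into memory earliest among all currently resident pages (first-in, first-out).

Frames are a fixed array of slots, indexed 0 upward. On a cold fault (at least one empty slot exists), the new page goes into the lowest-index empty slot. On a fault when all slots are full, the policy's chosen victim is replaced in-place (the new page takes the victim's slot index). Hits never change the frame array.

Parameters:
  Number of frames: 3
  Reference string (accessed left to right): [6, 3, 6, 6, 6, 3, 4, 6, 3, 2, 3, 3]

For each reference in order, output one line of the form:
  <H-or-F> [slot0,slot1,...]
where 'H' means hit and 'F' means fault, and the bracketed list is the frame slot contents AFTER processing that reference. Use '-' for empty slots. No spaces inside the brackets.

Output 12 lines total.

F [6,-,-]
F [6,3,-]
H [6,3,-]
H [6,3,-]
H [6,3,-]
H [6,3,-]
F [6,3,4]
H [6,3,4]
H [6,3,4]
F [2,3,4]
H [2,3,4]
H [2,3,4]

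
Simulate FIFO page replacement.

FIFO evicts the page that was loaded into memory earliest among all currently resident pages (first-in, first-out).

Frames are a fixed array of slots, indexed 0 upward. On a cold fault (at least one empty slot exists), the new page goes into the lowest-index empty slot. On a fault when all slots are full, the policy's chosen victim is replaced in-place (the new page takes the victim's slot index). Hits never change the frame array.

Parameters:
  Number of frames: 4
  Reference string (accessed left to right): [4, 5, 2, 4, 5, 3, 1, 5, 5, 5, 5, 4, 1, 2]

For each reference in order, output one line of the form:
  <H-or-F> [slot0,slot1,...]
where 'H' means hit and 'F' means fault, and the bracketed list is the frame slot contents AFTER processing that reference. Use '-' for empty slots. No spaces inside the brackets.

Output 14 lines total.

F [4,-,-,-]
F [4,5,-,-]
F [4,5,2,-]
H [4,5,2,-]
H [4,5,2,-]
F [4,5,2,3]
F [1,5,2,3]
H [1,5,2,3]
H [1,5,2,3]
H [1,5,2,3]
H [1,5,2,3]
F [1,4,2,3]
H [1,4,2,3]
H [1,4,2,3]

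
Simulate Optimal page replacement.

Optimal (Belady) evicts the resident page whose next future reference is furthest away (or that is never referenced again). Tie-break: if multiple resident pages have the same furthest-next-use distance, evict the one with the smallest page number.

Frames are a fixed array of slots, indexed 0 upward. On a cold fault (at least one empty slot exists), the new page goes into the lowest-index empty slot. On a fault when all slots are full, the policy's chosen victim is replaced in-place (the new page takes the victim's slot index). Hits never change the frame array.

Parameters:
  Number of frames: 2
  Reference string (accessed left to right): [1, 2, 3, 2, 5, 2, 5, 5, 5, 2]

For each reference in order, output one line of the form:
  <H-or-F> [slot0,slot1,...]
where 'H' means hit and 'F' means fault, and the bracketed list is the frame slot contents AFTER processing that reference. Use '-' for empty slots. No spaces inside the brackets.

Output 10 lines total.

F [1,-]
F [1,2]
F [3,2]
H [3,2]
F [5,2]
H [5,2]
H [5,2]
H [5,2]
H [5,2]
H [5,2]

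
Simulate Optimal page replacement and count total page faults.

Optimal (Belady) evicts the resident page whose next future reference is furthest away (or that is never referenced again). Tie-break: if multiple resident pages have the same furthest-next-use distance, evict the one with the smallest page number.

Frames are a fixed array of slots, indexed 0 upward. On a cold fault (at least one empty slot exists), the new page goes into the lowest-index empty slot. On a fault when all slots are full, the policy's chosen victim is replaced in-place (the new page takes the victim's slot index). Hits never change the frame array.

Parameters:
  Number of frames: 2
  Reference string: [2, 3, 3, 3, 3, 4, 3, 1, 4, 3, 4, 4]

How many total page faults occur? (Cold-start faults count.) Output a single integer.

Answer: 5

Derivation:
Step 0: ref 2 → FAULT, frames=[2,-]
Step 1: ref 3 → FAULT, frames=[2,3]
Step 2: ref 3 → HIT, frames=[2,3]
Step 3: ref 3 → HIT, frames=[2,3]
Step 4: ref 3 → HIT, frames=[2,3]
Step 5: ref 4 → FAULT (evict 2), frames=[4,3]
Step 6: ref 3 → HIT, frames=[4,3]
Step 7: ref 1 → FAULT (evict 3), frames=[4,1]
Step 8: ref 4 → HIT, frames=[4,1]
Step 9: ref 3 → FAULT (evict 1), frames=[4,3]
Step 10: ref 4 → HIT, frames=[4,3]
Step 11: ref 4 → HIT, frames=[4,3]
Total faults: 5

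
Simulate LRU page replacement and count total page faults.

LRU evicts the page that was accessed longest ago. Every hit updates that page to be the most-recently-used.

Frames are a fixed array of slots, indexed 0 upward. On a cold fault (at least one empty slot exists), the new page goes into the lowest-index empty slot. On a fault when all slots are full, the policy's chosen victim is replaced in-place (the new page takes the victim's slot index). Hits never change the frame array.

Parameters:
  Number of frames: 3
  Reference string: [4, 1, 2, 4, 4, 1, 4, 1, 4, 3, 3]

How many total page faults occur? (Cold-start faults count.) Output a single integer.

Answer: 4

Derivation:
Step 0: ref 4 → FAULT, frames=[4,-,-]
Step 1: ref 1 → FAULT, frames=[4,1,-]
Step 2: ref 2 → FAULT, frames=[4,1,2]
Step 3: ref 4 → HIT, frames=[4,1,2]
Step 4: ref 4 → HIT, frames=[4,1,2]
Step 5: ref 1 → HIT, frames=[4,1,2]
Step 6: ref 4 → HIT, frames=[4,1,2]
Step 7: ref 1 → HIT, frames=[4,1,2]
Step 8: ref 4 → HIT, frames=[4,1,2]
Step 9: ref 3 → FAULT (evict 2), frames=[4,1,3]
Step 10: ref 3 → HIT, frames=[4,1,3]
Total faults: 4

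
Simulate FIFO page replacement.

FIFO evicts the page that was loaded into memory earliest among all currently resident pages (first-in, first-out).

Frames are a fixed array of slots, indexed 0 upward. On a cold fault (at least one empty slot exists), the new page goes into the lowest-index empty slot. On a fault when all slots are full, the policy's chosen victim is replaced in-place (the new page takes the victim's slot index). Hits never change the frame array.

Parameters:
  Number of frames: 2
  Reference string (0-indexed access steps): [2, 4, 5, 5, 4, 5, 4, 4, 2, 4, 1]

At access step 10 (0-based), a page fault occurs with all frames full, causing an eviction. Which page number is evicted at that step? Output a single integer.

Step 0: ref 2 -> FAULT, frames=[2,-]
Step 1: ref 4 -> FAULT, frames=[2,4]
Step 2: ref 5 -> FAULT, evict 2, frames=[5,4]
Step 3: ref 5 -> HIT, frames=[5,4]
Step 4: ref 4 -> HIT, frames=[5,4]
Step 5: ref 5 -> HIT, frames=[5,4]
Step 6: ref 4 -> HIT, frames=[5,4]
Step 7: ref 4 -> HIT, frames=[5,4]
Step 8: ref 2 -> FAULT, evict 4, frames=[5,2]
Step 9: ref 4 -> FAULT, evict 5, frames=[4,2]
Step 10: ref 1 -> FAULT, evict 2, frames=[4,1]
At step 10: evicted page 2

Answer: 2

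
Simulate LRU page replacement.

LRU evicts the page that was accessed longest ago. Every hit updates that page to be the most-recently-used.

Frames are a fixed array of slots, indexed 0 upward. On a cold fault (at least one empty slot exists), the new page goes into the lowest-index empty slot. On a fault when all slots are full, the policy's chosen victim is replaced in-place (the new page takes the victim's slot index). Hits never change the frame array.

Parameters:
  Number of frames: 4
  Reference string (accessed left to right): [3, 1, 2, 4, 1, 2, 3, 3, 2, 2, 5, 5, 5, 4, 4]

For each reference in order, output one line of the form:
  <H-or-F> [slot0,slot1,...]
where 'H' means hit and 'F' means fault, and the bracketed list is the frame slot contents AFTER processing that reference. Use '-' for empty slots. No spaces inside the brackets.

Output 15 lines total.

F [3,-,-,-]
F [3,1,-,-]
F [3,1,2,-]
F [3,1,2,4]
H [3,1,2,4]
H [3,1,2,4]
H [3,1,2,4]
H [3,1,2,4]
H [3,1,2,4]
H [3,1,2,4]
F [3,1,2,5]
H [3,1,2,5]
H [3,1,2,5]
F [3,4,2,5]
H [3,4,2,5]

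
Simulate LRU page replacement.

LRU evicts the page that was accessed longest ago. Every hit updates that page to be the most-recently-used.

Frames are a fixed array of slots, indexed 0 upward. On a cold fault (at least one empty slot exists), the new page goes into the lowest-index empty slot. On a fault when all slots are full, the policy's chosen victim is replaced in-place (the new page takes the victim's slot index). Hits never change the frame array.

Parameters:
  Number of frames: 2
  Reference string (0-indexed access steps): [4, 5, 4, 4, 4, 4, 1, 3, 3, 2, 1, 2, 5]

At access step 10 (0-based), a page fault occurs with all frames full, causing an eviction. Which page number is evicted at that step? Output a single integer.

Answer: 3

Derivation:
Step 0: ref 4 -> FAULT, frames=[4,-]
Step 1: ref 5 -> FAULT, frames=[4,5]
Step 2: ref 4 -> HIT, frames=[4,5]
Step 3: ref 4 -> HIT, frames=[4,5]
Step 4: ref 4 -> HIT, frames=[4,5]
Step 5: ref 4 -> HIT, frames=[4,5]
Step 6: ref 1 -> FAULT, evict 5, frames=[4,1]
Step 7: ref 3 -> FAULT, evict 4, frames=[3,1]
Step 8: ref 3 -> HIT, frames=[3,1]
Step 9: ref 2 -> FAULT, evict 1, frames=[3,2]
Step 10: ref 1 -> FAULT, evict 3, frames=[1,2]
At step 10: evicted page 3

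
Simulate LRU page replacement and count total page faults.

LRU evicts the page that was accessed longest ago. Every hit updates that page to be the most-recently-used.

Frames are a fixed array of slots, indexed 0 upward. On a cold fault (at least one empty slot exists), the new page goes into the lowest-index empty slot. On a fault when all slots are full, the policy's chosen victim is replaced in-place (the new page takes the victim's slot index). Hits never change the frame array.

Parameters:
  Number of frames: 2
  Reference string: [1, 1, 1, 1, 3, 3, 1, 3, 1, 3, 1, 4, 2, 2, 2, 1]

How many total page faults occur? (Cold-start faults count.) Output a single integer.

Answer: 5

Derivation:
Step 0: ref 1 → FAULT, frames=[1,-]
Step 1: ref 1 → HIT, frames=[1,-]
Step 2: ref 1 → HIT, frames=[1,-]
Step 3: ref 1 → HIT, frames=[1,-]
Step 4: ref 3 → FAULT, frames=[1,3]
Step 5: ref 3 → HIT, frames=[1,3]
Step 6: ref 1 → HIT, frames=[1,3]
Step 7: ref 3 → HIT, frames=[1,3]
Step 8: ref 1 → HIT, frames=[1,3]
Step 9: ref 3 → HIT, frames=[1,3]
Step 10: ref 1 → HIT, frames=[1,3]
Step 11: ref 4 → FAULT (evict 3), frames=[1,4]
Step 12: ref 2 → FAULT (evict 1), frames=[2,4]
Step 13: ref 2 → HIT, frames=[2,4]
Step 14: ref 2 → HIT, frames=[2,4]
Step 15: ref 1 → FAULT (evict 4), frames=[2,1]
Total faults: 5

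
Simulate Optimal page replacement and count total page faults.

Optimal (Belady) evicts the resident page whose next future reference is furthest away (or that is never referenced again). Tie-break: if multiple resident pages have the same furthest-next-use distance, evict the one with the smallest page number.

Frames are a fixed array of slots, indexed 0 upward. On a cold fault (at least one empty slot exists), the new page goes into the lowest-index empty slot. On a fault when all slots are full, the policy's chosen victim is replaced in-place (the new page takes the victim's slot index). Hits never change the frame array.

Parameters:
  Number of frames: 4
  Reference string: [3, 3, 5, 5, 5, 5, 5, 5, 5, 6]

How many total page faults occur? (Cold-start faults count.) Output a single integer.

Step 0: ref 3 → FAULT, frames=[3,-,-,-]
Step 1: ref 3 → HIT, frames=[3,-,-,-]
Step 2: ref 5 → FAULT, frames=[3,5,-,-]
Step 3: ref 5 → HIT, frames=[3,5,-,-]
Step 4: ref 5 → HIT, frames=[3,5,-,-]
Step 5: ref 5 → HIT, frames=[3,5,-,-]
Step 6: ref 5 → HIT, frames=[3,5,-,-]
Step 7: ref 5 → HIT, frames=[3,5,-,-]
Step 8: ref 5 → HIT, frames=[3,5,-,-]
Step 9: ref 6 → FAULT, frames=[3,5,6,-]
Total faults: 3

Answer: 3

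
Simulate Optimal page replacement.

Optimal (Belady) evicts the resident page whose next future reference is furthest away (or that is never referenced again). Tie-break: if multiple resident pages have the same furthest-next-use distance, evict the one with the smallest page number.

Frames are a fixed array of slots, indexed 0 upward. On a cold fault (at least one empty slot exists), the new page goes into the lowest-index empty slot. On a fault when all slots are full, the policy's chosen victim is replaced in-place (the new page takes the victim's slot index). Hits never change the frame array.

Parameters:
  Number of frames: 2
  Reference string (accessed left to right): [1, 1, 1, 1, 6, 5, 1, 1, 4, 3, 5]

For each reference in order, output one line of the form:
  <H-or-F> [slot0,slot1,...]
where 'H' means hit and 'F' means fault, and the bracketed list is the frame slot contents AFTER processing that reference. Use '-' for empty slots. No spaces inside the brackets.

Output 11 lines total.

F [1,-]
H [1,-]
H [1,-]
H [1,-]
F [1,6]
F [1,5]
H [1,5]
H [1,5]
F [4,5]
F [3,5]
H [3,5]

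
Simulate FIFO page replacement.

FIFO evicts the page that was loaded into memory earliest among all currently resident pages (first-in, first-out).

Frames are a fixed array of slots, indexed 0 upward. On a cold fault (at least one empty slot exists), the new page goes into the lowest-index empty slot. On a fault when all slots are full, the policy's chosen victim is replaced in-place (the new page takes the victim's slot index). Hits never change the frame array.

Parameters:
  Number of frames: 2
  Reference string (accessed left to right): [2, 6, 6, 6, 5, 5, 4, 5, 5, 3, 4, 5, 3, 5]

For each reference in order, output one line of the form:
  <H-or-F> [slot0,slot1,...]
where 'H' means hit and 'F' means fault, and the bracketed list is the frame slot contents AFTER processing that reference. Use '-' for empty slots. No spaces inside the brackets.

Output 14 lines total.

F [2,-]
F [2,6]
H [2,6]
H [2,6]
F [5,6]
H [5,6]
F [5,4]
H [5,4]
H [5,4]
F [3,4]
H [3,4]
F [3,5]
H [3,5]
H [3,5]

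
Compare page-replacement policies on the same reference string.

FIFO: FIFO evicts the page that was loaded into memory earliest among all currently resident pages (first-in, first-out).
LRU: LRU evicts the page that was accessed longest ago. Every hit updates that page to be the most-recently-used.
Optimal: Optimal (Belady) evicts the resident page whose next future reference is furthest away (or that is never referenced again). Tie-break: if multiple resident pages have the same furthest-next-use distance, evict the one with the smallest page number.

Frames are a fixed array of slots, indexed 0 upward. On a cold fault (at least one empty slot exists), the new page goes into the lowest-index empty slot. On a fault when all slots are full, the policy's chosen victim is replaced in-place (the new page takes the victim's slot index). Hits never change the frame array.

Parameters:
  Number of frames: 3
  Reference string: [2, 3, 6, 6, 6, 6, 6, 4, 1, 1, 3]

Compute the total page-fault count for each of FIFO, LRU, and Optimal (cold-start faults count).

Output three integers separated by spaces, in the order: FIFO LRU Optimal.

--- FIFO ---
  step 0: ref 2 -> FAULT, frames=[2,-,-] (faults so far: 1)
  step 1: ref 3 -> FAULT, frames=[2,3,-] (faults so far: 2)
  step 2: ref 6 -> FAULT, frames=[2,3,6] (faults so far: 3)
  step 3: ref 6 -> HIT, frames=[2,3,6] (faults so far: 3)
  step 4: ref 6 -> HIT, frames=[2,3,6] (faults so far: 3)
  step 5: ref 6 -> HIT, frames=[2,3,6] (faults so far: 3)
  step 6: ref 6 -> HIT, frames=[2,3,6] (faults so far: 3)
  step 7: ref 4 -> FAULT, evict 2, frames=[4,3,6] (faults so far: 4)
  step 8: ref 1 -> FAULT, evict 3, frames=[4,1,6] (faults so far: 5)
  step 9: ref 1 -> HIT, frames=[4,1,6] (faults so far: 5)
  step 10: ref 3 -> FAULT, evict 6, frames=[4,1,3] (faults so far: 6)
  FIFO total faults: 6
--- LRU ---
  step 0: ref 2 -> FAULT, frames=[2,-,-] (faults so far: 1)
  step 1: ref 3 -> FAULT, frames=[2,3,-] (faults so far: 2)
  step 2: ref 6 -> FAULT, frames=[2,3,6] (faults so far: 3)
  step 3: ref 6 -> HIT, frames=[2,3,6] (faults so far: 3)
  step 4: ref 6 -> HIT, frames=[2,3,6] (faults so far: 3)
  step 5: ref 6 -> HIT, frames=[2,3,6] (faults so far: 3)
  step 6: ref 6 -> HIT, frames=[2,3,6] (faults so far: 3)
  step 7: ref 4 -> FAULT, evict 2, frames=[4,3,6] (faults so far: 4)
  step 8: ref 1 -> FAULT, evict 3, frames=[4,1,6] (faults so far: 5)
  step 9: ref 1 -> HIT, frames=[4,1,6] (faults so far: 5)
  step 10: ref 3 -> FAULT, evict 6, frames=[4,1,3] (faults so far: 6)
  LRU total faults: 6
--- Optimal ---
  step 0: ref 2 -> FAULT, frames=[2,-,-] (faults so far: 1)
  step 1: ref 3 -> FAULT, frames=[2,3,-] (faults so far: 2)
  step 2: ref 6 -> FAULT, frames=[2,3,6] (faults so far: 3)
  step 3: ref 6 -> HIT, frames=[2,3,6] (faults so far: 3)
  step 4: ref 6 -> HIT, frames=[2,3,6] (faults so far: 3)
  step 5: ref 6 -> HIT, frames=[2,3,6] (faults so far: 3)
  step 6: ref 6 -> HIT, frames=[2,3,6] (faults so far: 3)
  step 7: ref 4 -> FAULT, evict 2, frames=[4,3,6] (faults so far: 4)
  step 8: ref 1 -> FAULT, evict 4, frames=[1,3,6] (faults so far: 5)
  step 9: ref 1 -> HIT, frames=[1,3,6] (faults so far: 5)
  step 10: ref 3 -> HIT, frames=[1,3,6] (faults so far: 5)
  Optimal total faults: 5

Answer: 6 6 5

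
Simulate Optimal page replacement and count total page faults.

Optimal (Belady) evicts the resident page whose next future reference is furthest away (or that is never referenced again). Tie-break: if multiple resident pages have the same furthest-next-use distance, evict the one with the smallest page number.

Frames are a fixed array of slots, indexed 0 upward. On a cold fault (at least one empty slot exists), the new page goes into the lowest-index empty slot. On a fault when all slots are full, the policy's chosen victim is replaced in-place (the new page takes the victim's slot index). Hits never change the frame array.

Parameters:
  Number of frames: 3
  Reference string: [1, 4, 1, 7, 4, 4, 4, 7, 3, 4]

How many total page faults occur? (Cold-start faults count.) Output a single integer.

Step 0: ref 1 → FAULT, frames=[1,-,-]
Step 1: ref 4 → FAULT, frames=[1,4,-]
Step 2: ref 1 → HIT, frames=[1,4,-]
Step 3: ref 7 → FAULT, frames=[1,4,7]
Step 4: ref 4 → HIT, frames=[1,4,7]
Step 5: ref 4 → HIT, frames=[1,4,7]
Step 6: ref 4 → HIT, frames=[1,4,7]
Step 7: ref 7 → HIT, frames=[1,4,7]
Step 8: ref 3 → FAULT (evict 1), frames=[3,4,7]
Step 9: ref 4 → HIT, frames=[3,4,7]
Total faults: 4

Answer: 4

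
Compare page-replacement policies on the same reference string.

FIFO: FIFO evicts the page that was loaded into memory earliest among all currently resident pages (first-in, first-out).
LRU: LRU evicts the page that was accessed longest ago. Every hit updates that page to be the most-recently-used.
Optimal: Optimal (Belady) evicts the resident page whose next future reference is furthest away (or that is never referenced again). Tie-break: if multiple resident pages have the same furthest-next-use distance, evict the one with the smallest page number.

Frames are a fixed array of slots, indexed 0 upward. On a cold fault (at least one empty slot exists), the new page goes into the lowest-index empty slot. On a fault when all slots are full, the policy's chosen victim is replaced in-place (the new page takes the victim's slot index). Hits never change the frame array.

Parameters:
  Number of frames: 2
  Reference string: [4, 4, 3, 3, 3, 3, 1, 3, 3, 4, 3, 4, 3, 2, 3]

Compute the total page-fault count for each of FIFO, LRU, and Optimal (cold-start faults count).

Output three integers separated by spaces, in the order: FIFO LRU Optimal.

Answer: 6 5 5

Derivation:
--- FIFO ---
  step 0: ref 4 -> FAULT, frames=[4,-] (faults so far: 1)
  step 1: ref 4 -> HIT, frames=[4,-] (faults so far: 1)
  step 2: ref 3 -> FAULT, frames=[4,3] (faults so far: 2)
  step 3: ref 3 -> HIT, frames=[4,3] (faults so far: 2)
  step 4: ref 3 -> HIT, frames=[4,3] (faults so far: 2)
  step 5: ref 3 -> HIT, frames=[4,3] (faults so far: 2)
  step 6: ref 1 -> FAULT, evict 4, frames=[1,3] (faults so far: 3)
  step 7: ref 3 -> HIT, frames=[1,3] (faults so far: 3)
  step 8: ref 3 -> HIT, frames=[1,3] (faults so far: 3)
  step 9: ref 4 -> FAULT, evict 3, frames=[1,4] (faults so far: 4)
  step 10: ref 3 -> FAULT, evict 1, frames=[3,4] (faults so far: 5)
  step 11: ref 4 -> HIT, frames=[3,4] (faults so far: 5)
  step 12: ref 3 -> HIT, frames=[3,4] (faults so far: 5)
  step 13: ref 2 -> FAULT, evict 4, frames=[3,2] (faults so far: 6)
  step 14: ref 3 -> HIT, frames=[3,2] (faults so far: 6)
  FIFO total faults: 6
--- LRU ---
  step 0: ref 4 -> FAULT, frames=[4,-] (faults so far: 1)
  step 1: ref 4 -> HIT, frames=[4,-] (faults so far: 1)
  step 2: ref 3 -> FAULT, frames=[4,3] (faults so far: 2)
  step 3: ref 3 -> HIT, frames=[4,3] (faults so far: 2)
  step 4: ref 3 -> HIT, frames=[4,3] (faults so far: 2)
  step 5: ref 3 -> HIT, frames=[4,3] (faults so far: 2)
  step 6: ref 1 -> FAULT, evict 4, frames=[1,3] (faults so far: 3)
  step 7: ref 3 -> HIT, frames=[1,3] (faults so far: 3)
  step 8: ref 3 -> HIT, frames=[1,3] (faults so far: 3)
  step 9: ref 4 -> FAULT, evict 1, frames=[4,3] (faults so far: 4)
  step 10: ref 3 -> HIT, frames=[4,3] (faults so far: 4)
  step 11: ref 4 -> HIT, frames=[4,3] (faults so far: 4)
  step 12: ref 3 -> HIT, frames=[4,3] (faults so far: 4)
  step 13: ref 2 -> FAULT, evict 4, frames=[2,3] (faults so far: 5)
  step 14: ref 3 -> HIT, frames=[2,3] (faults so far: 5)
  LRU total faults: 5
--- Optimal ---
  step 0: ref 4 -> FAULT, frames=[4,-] (faults so far: 1)
  step 1: ref 4 -> HIT, frames=[4,-] (faults so far: 1)
  step 2: ref 3 -> FAULT, frames=[4,3] (faults so far: 2)
  step 3: ref 3 -> HIT, frames=[4,3] (faults so far: 2)
  step 4: ref 3 -> HIT, frames=[4,3] (faults so far: 2)
  step 5: ref 3 -> HIT, frames=[4,3] (faults so far: 2)
  step 6: ref 1 -> FAULT, evict 4, frames=[1,3] (faults so far: 3)
  step 7: ref 3 -> HIT, frames=[1,3] (faults so far: 3)
  step 8: ref 3 -> HIT, frames=[1,3] (faults so far: 3)
  step 9: ref 4 -> FAULT, evict 1, frames=[4,3] (faults so far: 4)
  step 10: ref 3 -> HIT, frames=[4,3] (faults so far: 4)
  step 11: ref 4 -> HIT, frames=[4,3] (faults so far: 4)
  step 12: ref 3 -> HIT, frames=[4,3] (faults so far: 4)
  step 13: ref 2 -> FAULT, evict 4, frames=[2,3] (faults so far: 5)
  step 14: ref 3 -> HIT, frames=[2,3] (faults so far: 5)
  Optimal total faults: 5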